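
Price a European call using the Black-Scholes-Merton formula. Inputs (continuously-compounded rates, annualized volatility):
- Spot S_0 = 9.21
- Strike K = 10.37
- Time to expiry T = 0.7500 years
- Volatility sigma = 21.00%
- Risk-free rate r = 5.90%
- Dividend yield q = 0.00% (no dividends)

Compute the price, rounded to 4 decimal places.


d1 = (ln(S/K) + (r - q + 0.5*sigma^2) * T) / (sigma * sqrt(T)) = -0.31803572
d2 = d1 - sigma * sqrt(T) = -0.49990105
exp(-rT) = 0.95671475; exp(-qT) = 1.00000000
C = S_0 * exp(-qT) * N(d1) - K * exp(-rT) * N(d2)
N(d1) = 0.37522892; N(d2) = 0.30857238
C = 9.2100 * 1.00000000 * 0.37522892 - 10.3700 * 0.95671475 * 0.30857238 = 0.3945

Answer: Price = 0.3945


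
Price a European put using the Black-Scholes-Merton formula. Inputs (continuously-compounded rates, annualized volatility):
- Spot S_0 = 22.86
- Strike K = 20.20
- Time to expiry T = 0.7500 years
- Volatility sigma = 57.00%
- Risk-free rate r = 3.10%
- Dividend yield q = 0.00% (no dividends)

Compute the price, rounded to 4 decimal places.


Answer: Price = 2.7685

Derivation:
d1 = (ln(S/K) + (r - q + 0.5*sigma^2) * T) / (sigma * sqrt(T)) = 0.54451941
d2 = d1 - sigma * sqrt(T) = 0.05088493
exp(-rT) = 0.97701820; exp(-qT) = 1.00000000
P = K * exp(-rT) * N(-d2) - S_0 * exp(-qT) * N(-d1)
N(-d1) = 0.29304205; N(-d2) = 0.47970861
P = 20.2000 * 0.97701820 * 0.47970861 - 22.8600 * 1.00000000 * 0.29304205 = 2.7685


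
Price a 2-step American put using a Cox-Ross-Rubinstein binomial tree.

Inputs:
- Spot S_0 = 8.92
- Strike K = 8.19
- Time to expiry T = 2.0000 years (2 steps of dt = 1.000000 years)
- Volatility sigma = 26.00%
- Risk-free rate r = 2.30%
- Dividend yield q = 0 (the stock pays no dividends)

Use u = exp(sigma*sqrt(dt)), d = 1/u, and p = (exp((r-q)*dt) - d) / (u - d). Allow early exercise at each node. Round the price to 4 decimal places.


Answer: Price = V(0,0) = 0.7466

Derivation:
dt = T/N = 1.000000
u = exp(sigma*sqrt(dt)) = 1.296930; d = 1/u = 0.771052
p = (exp((r-q)*dt) - d) / (u - d) = 0.479607
Discount per step: exp(-r*dt) = 0.977262
Stock lattice S(k, i) with i counting down-moves:
  k=0: S(0,0) = 8.9200
  k=1: S(1,0) = 11.5686; S(1,1) = 6.8778
  k=2: S(2,0) = 15.0037; S(2,1) = 8.9200; S(2,2) = 5.3031
Terminal payoffs V(N, i) = max(K - S_T, 0):
  V(2,0) = 0.000000; V(2,1) = 0.000000; V(2,2) = 2.886877
Backward induction: V(k, i) = exp(-r*dt) * [p * V(k+1, i) + (1-p) * V(k+1, i+1)]; then take max(V_cont, immediate exercise) for American.
  V(1,0) = exp(-r*dt) * [p*0.000000 + (1-p)*0.000000] = 0.000000; exercise = 0.000000; V(1,0) = max -> 0.000000
  V(1,1) = exp(-r*dt) * [p*0.000000 + (1-p)*2.886877] = 1.468152; exercise = 1.312220; V(1,1) = max -> 1.468152
  V(0,0) = exp(-r*dt) * [p*0.000000 + (1-p)*1.468152] = 0.746644; exercise = 0.000000; V(0,0) = max -> 0.746644


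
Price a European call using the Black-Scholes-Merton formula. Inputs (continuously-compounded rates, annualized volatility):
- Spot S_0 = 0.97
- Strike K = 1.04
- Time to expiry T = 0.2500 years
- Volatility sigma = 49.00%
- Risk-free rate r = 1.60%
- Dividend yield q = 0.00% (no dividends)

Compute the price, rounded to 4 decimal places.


Answer: Price = 0.0683

Derivation:
d1 = (ln(S/K) + (r - q + 0.5*sigma^2) * T) / (sigma * sqrt(T)) = -0.14558131
d2 = d1 - sigma * sqrt(T) = -0.39058131
exp(-rT) = 0.99600799; exp(-qT) = 1.00000000
C = S_0 * exp(-qT) * N(d1) - K * exp(-rT) * N(d2)
N(d1) = 0.44212596; N(d2) = 0.34805337
C = 0.9700 * 1.00000000 * 0.44212596 - 1.0400 * 0.99600799 * 0.34805337 = 0.0683


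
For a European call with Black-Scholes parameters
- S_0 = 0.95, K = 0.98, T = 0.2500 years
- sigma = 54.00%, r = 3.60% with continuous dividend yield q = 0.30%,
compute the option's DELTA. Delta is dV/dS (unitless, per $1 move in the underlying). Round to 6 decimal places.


d1 = 0.0504052331; d2 = -0.2195947669
phi(d1) = 0.3984358083; exp(-qT) = 0.9992502812; exp(-rT) = 0.9910403788
N(d1) = 0.5201002669
Delta = exp(-qT) * N(d1) = 0.9992502812 * 0.5201002669 = 0.519710

Answer: Delta = 0.519710


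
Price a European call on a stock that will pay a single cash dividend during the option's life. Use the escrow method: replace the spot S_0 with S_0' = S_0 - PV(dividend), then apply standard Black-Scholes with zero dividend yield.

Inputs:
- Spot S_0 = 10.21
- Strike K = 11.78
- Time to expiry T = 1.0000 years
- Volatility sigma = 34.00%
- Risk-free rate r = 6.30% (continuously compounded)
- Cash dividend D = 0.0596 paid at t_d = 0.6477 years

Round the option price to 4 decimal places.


PV(D) = D * exp(-r * t_d) = 0.0596 * 0.96001622 = 0.05721697
S_0' = S_0 - PV(D) = 10.2100 - 0.05721697 = 10.15278303
d1 = (ln(S_0'/K) + (r + sigma^2/2)*T) / (sigma*sqrt(T)) = -0.08192741
d2 = d1 - sigma*sqrt(T) = -0.42192741
exp(-rT) = 0.93894347
N(d1) = 0.46735222; N(d2) = 0.33653900
C = S_0' * N(d1) - K * exp(-rT) * N(d2) = 10.15278303 * 0.46735222 - 11.7800 * 0.93894347 * 0.33653900 = 1.0226

Answer: Price = 1.0226


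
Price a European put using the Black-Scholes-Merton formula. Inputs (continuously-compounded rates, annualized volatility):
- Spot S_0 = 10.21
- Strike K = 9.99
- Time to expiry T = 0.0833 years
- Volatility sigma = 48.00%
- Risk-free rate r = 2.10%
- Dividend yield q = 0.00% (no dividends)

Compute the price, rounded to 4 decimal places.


Answer: Price = 0.4466

Derivation:
d1 = (ln(S/K) + (r - q + 0.5*sigma^2) * T) / (sigma * sqrt(T)) = 0.23913218
d2 = d1 - sigma * sqrt(T) = 0.10059583
exp(-rT) = 0.99825223; exp(-qT) = 1.00000000
P = K * exp(-rT) * N(-d2) - S_0 * exp(-qT) * N(-d1)
N(-d1) = 0.40550154; N(-d2) = 0.45993565
P = 9.9900 * 0.99825223 * 0.45993565 - 10.2100 * 1.00000000 * 0.40550154 = 0.4466


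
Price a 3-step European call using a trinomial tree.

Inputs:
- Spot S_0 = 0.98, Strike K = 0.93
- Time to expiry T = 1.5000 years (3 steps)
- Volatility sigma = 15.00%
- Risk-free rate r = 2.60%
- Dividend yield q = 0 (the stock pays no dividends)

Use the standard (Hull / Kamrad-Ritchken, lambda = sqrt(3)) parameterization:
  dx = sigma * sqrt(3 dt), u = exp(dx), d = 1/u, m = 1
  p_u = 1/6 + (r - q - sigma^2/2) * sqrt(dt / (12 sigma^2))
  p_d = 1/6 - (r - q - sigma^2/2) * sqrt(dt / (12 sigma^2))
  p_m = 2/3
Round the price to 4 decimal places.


Answer: Price = V(0,0) = 0.1198

Derivation:
dt = T/N = 0.500000; dx = sigma*sqrt(3*dt) = 0.183712
u = exp(dx) = 1.201669; d = 1/u = 0.832176
p_u = 0.186739, p_m = 0.666667, p_d = 0.146594
Discount per step: exp(-r*dt) = 0.987084
Stock lattice S(k, j) with j the centered position index:
  k=0: S(0,+0) = 0.9800
  k=1: S(1,-1) = 0.8155; S(1,+0) = 0.9800; S(1,+1) = 1.1776
  k=2: S(2,-2) = 0.6787; S(2,-1) = 0.8155; S(2,+0) = 0.9800; S(2,+1) = 1.1776; S(2,+2) = 1.4151
  k=3: S(3,-3) = 0.5648; S(3,-2) = 0.6787; S(3,-1) = 0.8155; S(3,+0) = 0.9800; S(3,+1) = 1.1776; S(3,+2) = 1.4151; S(3,+3) = 1.7005
Terminal payoffs V(N, j) = max(S_T - K, 0):
  V(3,-3) = 0.000000; V(3,-2) = 0.000000; V(3,-1) = 0.000000; V(3,+0) = 0.050000; V(3,+1) = 0.247636; V(3,+2) = 0.485129; V(3,+3) = 0.770517
Backward induction: V(k, j) = exp(-r*dt) * [p_u * V(k+1, j+1) + p_m * V(k+1, j) + p_d * V(k+1, j-1)]
  V(2,-2) = exp(-r*dt) * [p_u*0.000000 + p_m*0.000000 + p_d*0.000000] = 0.000000
  V(2,-1) = exp(-r*dt) * [p_u*0.050000 + p_m*0.000000 + p_d*0.000000] = 0.009216
  V(2,+0) = exp(-r*dt) * [p_u*0.247636 + p_m*0.050000 + p_d*0.000000] = 0.078549
  V(2,+1) = exp(-r*dt) * [p_u*0.485129 + p_m*0.247636 + p_d*0.050000] = 0.259616
  V(2,+2) = exp(-r*dt) * [p_u*0.770517 + p_m*0.485129 + p_d*0.247636] = 0.497102
  V(1,-1) = exp(-r*dt) * [p_u*0.078549 + p_m*0.009216 + p_d*0.000000] = 0.020544
  V(1,+0) = exp(-r*dt) * [p_u*0.259616 + p_m*0.078549 + p_d*0.009216] = 0.100877
  V(1,+1) = exp(-r*dt) * [p_u*0.497102 + p_m*0.259616 + p_d*0.078549] = 0.273837
  V(0,+0) = exp(-r*dt) * [p_u*0.273837 + p_m*0.100877 + p_d*0.020544] = 0.119831


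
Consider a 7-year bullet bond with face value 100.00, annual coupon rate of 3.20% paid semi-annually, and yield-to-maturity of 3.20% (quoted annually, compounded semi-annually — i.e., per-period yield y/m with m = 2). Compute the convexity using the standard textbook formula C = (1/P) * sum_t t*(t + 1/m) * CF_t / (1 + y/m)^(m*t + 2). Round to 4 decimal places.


Answer: Convexity = 44.3879

Derivation:
Coupon per period c = face * coupon_rate / m = 1.600000
Periods per year m = 2; per-period yield y/m = 0.016000
Number of cashflows N = 14
Cashflows (t years, CF_t, discount factor 1/(1+y/m)^(m*t), PV):
  t = 0.5000: CF_t = 1.600000, DF = 0.984252, PV = 1.574803
  t = 1.0000: CF_t = 1.600000, DF = 0.968752, PV = 1.550003
  t = 1.5000: CF_t = 1.600000, DF = 0.953496, PV = 1.525594
  t = 2.0000: CF_t = 1.600000, DF = 0.938480, PV = 1.501569
  t = 2.5000: CF_t = 1.600000, DF = 0.923701, PV = 1.477922
  t = 3.0000: CF_t = 1.600000, DF = 0.909155, PV = 1.454647
  t = 3.5000: CF_t = 1.600000, DF = 0.894837, PV = 1.431740
  t = 4.0000: CF_t = 1.600000, DF = 0.880745, PV = 1.409192
  t = 4.5000: CF_t = 1.600000, DF = 0.866875, PV = 1.387000
  t = 5.0000: CF_t = 1.600000, DF = 0.853224, PV = 1.365158
  t = 5.5000: CF_t = 1.600000, DF = 0.839787, PV = 1.343659
  t = 6.0000: CF_t = 1.600000, DF = 0.826562, PV = 1.322499
  t = 6.5000: CF_t = 1.600000, DF = 0.813545, PV = 1.301673
  t = 7.0000: CF_t = 101.600000, DF = 0.800734, PV = 81.354541
Price P = sum_t PV_t = 100.000000
Convexity numerator sum_t t*(t + 1/m) * CF_t / (1+y/m)^(m*t + 2):
  t = 0.5000: term = 0.762797
  t = 1.0000: term = 2.252353
  t = 1.5000: term = 4.433765
  t = 2.0000: term = 7.273237
  t = 2.5000: term = 10.738047
  t = 3.0000: term = 14.796521
  t = 3.5000: term = 19.418007
  t = 4.0000: term = 24.572843
  t = 4.5000: term = 30.232337
  t = 5.0000: term = 36.368734
  t = 5.5000: term = 42.955197
  t = 6.0000: term = 49.965781
  t = 6.5000: term = 57.375404
  t = 7.0000: term = 4137.649360
Convexity = (1/P) * sum = 4438.794383 / 100.000000 = 44.387944


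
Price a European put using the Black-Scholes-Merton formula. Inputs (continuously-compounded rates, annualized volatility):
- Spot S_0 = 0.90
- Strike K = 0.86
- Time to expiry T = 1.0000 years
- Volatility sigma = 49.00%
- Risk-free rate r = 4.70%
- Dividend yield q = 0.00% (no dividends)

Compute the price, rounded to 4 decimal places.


Answer: Price = 0.1296

Derivation:
d1 = (ln(S/K) + (r - q + 0.5*sigma^2) * T) / (sigma * sqrt(T)) = 0.43369872
d2 = d1 - sigma * sqrt(T) = -0.05630128
exp(-rT) = 0.95408740; exp(-qT) = 1.00000000
P = K * exp(-rT) * N(-d2) - S_0 * exp(-qT) * N(-d1)
N(-d1) = 0.33225362; N(-d2) = 0.52244910
P = 0.8600 * 0.95408740 * 0.52244910 - 0.9000 * 1.00000000 * 0.33225362 = 0.1296


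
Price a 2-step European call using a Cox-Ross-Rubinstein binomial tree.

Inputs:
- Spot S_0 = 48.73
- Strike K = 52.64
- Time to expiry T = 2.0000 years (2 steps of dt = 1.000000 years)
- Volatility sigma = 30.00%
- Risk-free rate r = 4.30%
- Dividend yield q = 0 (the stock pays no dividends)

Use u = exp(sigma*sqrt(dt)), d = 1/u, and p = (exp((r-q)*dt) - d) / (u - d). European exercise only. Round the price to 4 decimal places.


dt = T/N = 1.000000
u = exp(sigma*sqrt(dt)) = 1.349859; d = 1/u = 0.740818
p = (exp((r-q)*dt) - d) / (u - d) = 0.497700
Discount per step: exp(-r*dt) = 0.957911
Stock lattice S(k, i) with i counting down-moves:
  k=0: S(0,0) = 48.7300
  k=1: S(1,0) = 65.7786; S(1,1) = 36.1001
  k=2: S(2,0) = 88.7918; S(2,1) = 48.7300; S(2,2) = 26.7436
Terminal payoffs V(N, i) = max(S_T - K, 0):
  V(2,0) = 36.151849; V(2,1) = 0.000000; V(2,2) = 0.000000
Backward induction: V(k, i) = exp(-r*dt) * [p * V(k+1, i) + (1-p) * V(k+1, i+1)].
  V(1,0) = exp(-r*dt) * [p*36.151849 + (1-p)*0.000000] = 17.235494
  V(1,1) = exp(-r*dt) * [p*0.000000 + (1-p)*0.000000] = 0.000000
  V(0,0) = exp(-r*dt) * [p*17.235494 + (1-p)*0.000000] = 8.217070

Answer: Price = V(0,0) = 8.2171


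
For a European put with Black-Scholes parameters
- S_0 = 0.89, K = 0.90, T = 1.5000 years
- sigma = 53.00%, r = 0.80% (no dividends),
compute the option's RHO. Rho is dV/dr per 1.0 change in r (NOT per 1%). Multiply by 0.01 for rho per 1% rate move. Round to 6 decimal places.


Answer: Rho = -0.836033

Derivation:
d1 = 0.3258309706; d2 = -0.3232838112
phi(d1) = 0.3783175170; exp(-qT) = 1.0000000000; exp(-rT) = 0.9880717129
N(-d2) = 0.6267598435
Rho = -K*T*exp(-rT)*N(-d2) = -0.9000 * 1.5000 * 0.9880717129 * 0.6267598435 = -0.836033


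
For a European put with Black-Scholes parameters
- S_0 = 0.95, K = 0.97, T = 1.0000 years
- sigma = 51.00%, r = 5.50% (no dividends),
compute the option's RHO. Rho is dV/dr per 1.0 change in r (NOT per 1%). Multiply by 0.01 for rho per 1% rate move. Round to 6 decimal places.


d1 = 0.3219919865; d2 = -0.1880080135
phi(d1) = 0.3787882440; exp(-qT) = 1.0000000000; exp(-rT) = 0.9464851480
N(-d2) = 0.5745648153
Rho = -K*T*exp(-rT)*N(-d2) = -0.9700 * 1.0000 * 0.9464851480 * 0.5745648153 = -0.527503

Answer: Rho = -0.527503


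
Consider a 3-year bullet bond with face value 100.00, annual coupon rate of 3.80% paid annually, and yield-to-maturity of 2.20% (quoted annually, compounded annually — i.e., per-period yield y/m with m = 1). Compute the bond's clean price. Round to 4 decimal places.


Coupon per period c = face * coupon_rate / m = 3.800000
Periods per year m = 1; per-period yield y/m = 0.022000
Number of cashflows N = 3
Cashflows (t years, CF_t, discount factor 1/(1+y/m)^(m*t), PV):
  t = 1.0000: CF_t = 3.800000, DF = 0.978474, PV = 3.718200
  t = 2.0000: CF_t = 3.800000, DF = 0.957411, PV = 3.638160
  t = 3.0000: CF_t = 103.800000, DF = 0.936801, PV = 97.239936
Price P = sum_t PV_t = 104.596296

Answer: Price = 104.5963


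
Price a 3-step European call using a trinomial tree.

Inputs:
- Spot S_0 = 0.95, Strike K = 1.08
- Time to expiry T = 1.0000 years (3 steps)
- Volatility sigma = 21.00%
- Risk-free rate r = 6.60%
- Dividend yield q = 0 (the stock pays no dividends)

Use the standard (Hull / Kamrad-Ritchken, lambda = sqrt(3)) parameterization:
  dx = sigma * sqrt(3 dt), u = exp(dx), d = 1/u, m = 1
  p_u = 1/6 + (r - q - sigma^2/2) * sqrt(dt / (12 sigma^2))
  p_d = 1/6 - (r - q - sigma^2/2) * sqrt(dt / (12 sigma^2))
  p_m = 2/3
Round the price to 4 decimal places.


dt = T/N = 0.333333; dx = sigma*sqrt(3*dt) = 0.210000
u = exp(dx) = 1.233678; d = 1/u = 0.810584
p_u = 0.201548, p_m = 0.666667, p_d = 0.131786
Discount per step: exp(-r*dt) = 0.978240
Stock lattice S(k, j) with j the centered position index:
  k=0: S(0,+0) = 0.9500
  k=1: S(1,-1) = 0.7701; S(1,+0) = 0.9500; S(1,+1) = 1.1720
  k=2: S(2,-2) = 0.6242; S(2,-1) = 0.7701; S(2,+0) = 0.9500; S(2,+1) = 1.1720; S(2,+2) = 1.4459
  k=3: S(3,-3) = 0.5060; S(3,-2) = 0.6242; S(3,-1) = 0.7701; S(3,+0) = 0.9500; S(3,+1) = 1.1720; S(3,+2) = 1.4459; S(3,+3) = 1.7837
Terminal payoffs V(N, j) = max(S_T - K, 0):
  V(3,-3) = 0.000000; V(3,-2) = 0.000000; V(3,-1) = 0.000000; V(3,+0) = 0.000000; V(3,+1) = 0.091994; V(3,+2) = 0.365863; V(3,+3) = 0.703730
Backward induction: V(k, j) = exp(-r*dt) * [p_u * V(k+1, j+1) + p_m * V(k+1, j) + p_d * V(k+1, j-1)]
  V(2,-2) = exp(-r*dt) * [p_u*0.000000 + p_m*0.000000 + p_d*0.000000] = 0.000000
  V(2,-1) = exp(-r*dt) * [p_u*0.000000 + p_m*0.000000 + p_d*0.000000] = 0.000000
  V(2,+0) = exp(-r*dt) * [p_u*0.091994 + p_m*0.000000 + p_d*0.000000] = 0.018138
  V(2,+1) = exp(-r*dt) * [p_u*0.365863 + p_m*0.091994 + p_d*0.000000] = 0.132129
  V(2,+2) = exp(-r*dt) * [p_u*0.703730 + p_m*0.365863 + p_d*0.091994] = 0.389210
  V(1,-1) = exp(-r*dt) * [p_u*0.018138 + p_m*0.000000 + p_d*0.000000] = 0.003576
  V(1,+0) = exp(-r*dt) * [p_u*0.132129 + p_m*0.018138 + p_d*0.000000] = 0.037880
  V(1,+1) = exp(-r*dt) * [p_u*0.389210 + p_m*0.132129 + p_d*0.018138] = 0.165245
  V(0,+0) = exp(-r*dt) * [p_u*0.165245 + p_m*0.037880 + p_d*0.003576] = 0.057745

Answer: Price = V(0,0) = 0.0577


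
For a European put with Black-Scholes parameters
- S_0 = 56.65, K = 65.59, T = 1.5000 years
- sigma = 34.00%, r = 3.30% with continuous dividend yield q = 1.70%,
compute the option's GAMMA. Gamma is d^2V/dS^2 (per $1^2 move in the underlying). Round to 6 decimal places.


Answer: Gamma = 0.016425

Derivation:
d1 = -0.0860473515; d2 = -0.5024606078
phi(d1) = 0.3974680973; exp(-qT) = 0.9748223790; exp(-rT) = 0.9517051581
Gamma = exp(-qT) * phi(d1) / (S * sigma * sqrt(T)) = 0.9748223790 * 0.3974680973 / (56.6500 * 0.3400 * 1.2247448714) = 0.016425


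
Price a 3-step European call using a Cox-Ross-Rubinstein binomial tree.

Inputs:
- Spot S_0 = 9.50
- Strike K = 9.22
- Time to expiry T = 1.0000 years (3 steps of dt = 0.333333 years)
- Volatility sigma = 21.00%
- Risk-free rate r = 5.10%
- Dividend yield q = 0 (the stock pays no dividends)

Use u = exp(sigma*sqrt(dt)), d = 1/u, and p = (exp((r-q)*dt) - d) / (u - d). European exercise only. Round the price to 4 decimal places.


Answer: Price = V(0,0) = 1.2420

Derivation:
dt = T/N = 0.333333
u = exp(sigma*sqrt(dt)) = 1.128900; d = 1/u = 0.885818
p = (exp((r-q)*dt) - d) / (u - d) = 0.540259
Discount per step: exp(-r*dt) = 0.983144
Stock lattice S(k, i) with i counting down-moves:
  k=0: S(0,0) = 9.5000
  k=1: S(1,0) = 10.7245; S(1,1) = 8.4153
  k=2: S(2,0) = 12.1069; S(2,1) = 9.5000; S(2,2) = 7.4544
  k=3: S(3,0) = 13.6675; S(3,1) = 10.7245; S(3,2) = 8.4153; S(3,3) = 6.6032
Terminal payoffs V(N, i) = max(S_T - K, 0):
  V(3,0) = 4.447523; V(3,1) = 1.504548; V(3,2) = 0.000000; V(3,3) = 0.000000
Backward induction: V(k, i) = exp(-r*dt) * [p * V(k+1, i) + (1-p) * V(k+1, i+1)].
  V(2,0) = exp(-r*dt) * [p*4.447523 + (1-p)*1.504548] = 3.042356
  V(2,1) = exp(-r*dt) * [p*1.504548 + (1-p)*0.000000] = 0.799145
  V(2,2) = exp(-r*dt) * [p*0.000000 + (1-p)*0.000000] = 0.000000
  V(1,0) = exp(-r*dt) * [p*3.042356 + (1-p)*0.799145] = 1.977162
  V(1,1) = exp(-r*dt) * [p*0.799145 + (1-p)*0.000000] = 0.424468
  V(0,0) = exp(-r*dt) * [p*1.977162 + (1-p)*0.424468] = 1.242030


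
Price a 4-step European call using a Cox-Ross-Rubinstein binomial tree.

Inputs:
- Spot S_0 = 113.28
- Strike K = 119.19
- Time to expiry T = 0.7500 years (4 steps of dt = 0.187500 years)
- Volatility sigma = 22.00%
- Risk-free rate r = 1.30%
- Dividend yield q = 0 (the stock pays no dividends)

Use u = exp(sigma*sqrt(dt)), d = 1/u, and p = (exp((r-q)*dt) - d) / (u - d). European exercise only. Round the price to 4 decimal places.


Answer: Price = V(0,0) = 6.8688

Derivation:
dt = T/N = 0.187500
u = exp(sigma*sqrt(dt)) = 1.099948; d = 1/u = 0.909134
p = (exp((r-q)*dt) - d) / (u - d) = 0.488992
Discount per step: exp(-r*dt) = 0.997565
Stock lattice S(k, i) with i counting down-moves:
  k=0: S(0,0) = 113.2800
  k=1: S(1,0) = 124.6021; S(1,1) = 102.9867
  k=2: S(2,0) = 137.0558; S(2,1) = 113.2800; S(2,2) = 93.6287
  k=3: S(3,0) = 150.7542; S(3,1) = 124.6021; S(3,2) = 102.9867; S(3,3) = 85.1210
  k=4: S(4,0) = 165.8218; S(4,1) = 137.0558; S(4,2) = 113.2800; S(4,3) = 93.6287; S(4,4) = 77.3864
Terminal payoffs V(N, i) = max(S_T - K, 0):
  V(4,0) = 46.631815; V(4,1) = 17.865810; V(4,2) = 0.000000; V(4,3) = 0.000000; V(4,4) = 0.000000
Backward induction: V(k, i) = exp(-r*dt) * [p * V(k+1, i) + (1-p) * V(k+1, i+1)].
  V(3,0) = exp(-r*dt) * [p*46.631815 + (1-p)*17.865810] = 31.854420
  V(3,1) = exp(-r*dt) * [p*17.865810 + (1-p)*0.000000] = 8.714972
  V(3,2) = exp(-r*dt) * [p*0.000000 + (1-p)*0.000000] = 0.000000
  V(3,3) = exp(-r*dt) * [p*0.000000 + (1-p)*0.000000] = 0.000000
  V(2,0) = exp(-r*dt) * [p*31.854420 + (1-p)*8.714972] = 19.981215
  V(2,1) = exp(-r*dt) * [p*8.714972 + (1-p)*0.000000] = 4.251177
  V(2,2) = exp(-r*dt) * [p*0.000000 + (1-p)*0.000000] = 0.000000
  V(1,0) = exp(-r*dt) * [p*19.981215 + (1-p)*4.251177] = 11.913966
  V(1,1) = exp(-r*dt) * [p*4.251177 + (1-p)*0.000000] = 2.073731
  V(0,0) = exp(-r*dt) * [p*11.913966 + (1-p)*2.073731] = 6.868765


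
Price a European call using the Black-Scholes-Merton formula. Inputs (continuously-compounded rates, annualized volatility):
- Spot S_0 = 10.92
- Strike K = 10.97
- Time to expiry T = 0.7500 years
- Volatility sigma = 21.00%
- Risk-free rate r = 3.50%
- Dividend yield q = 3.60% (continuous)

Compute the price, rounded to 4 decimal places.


d1 = (ln(S/K) + (r - q + 0.5*sigma^2) * T) / (sigma * sqrt(T)) = 0.06168958
d2 = d1 - sigma * sqrt(T) = -0.12017576
exp(-rT) = 0.97409154; exp(-qT) = 0.97336124
C = S_0 * exp(-qT) * N(d1) - K * exp(-rT) * N(d2)
N(d1) = 0.52459498; N(d2) = 0.45217196
C = 10.9200 * 0.97336124 * 0.52459498 - 10.9700 * 0.97409154 * 0.45217196 = 0.7442

Answer: Price = 0.7442


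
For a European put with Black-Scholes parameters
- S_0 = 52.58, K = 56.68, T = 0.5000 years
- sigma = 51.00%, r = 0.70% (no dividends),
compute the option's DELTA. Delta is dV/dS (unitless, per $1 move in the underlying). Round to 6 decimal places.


Answer: Delta = -0.507257

Derivation:
d1 = -0.0181923199; d2 = -0.3788167783
phi(d1) = 0.3988762688; exp(-qT) = 1.0000000000; exp(-rT) = 0.9965061179
N(-d1) = 0.5072572853
Delta = -exp(-qT) * N(-d1) = -1.0000000000 * 0.5072572853 = -0.507257


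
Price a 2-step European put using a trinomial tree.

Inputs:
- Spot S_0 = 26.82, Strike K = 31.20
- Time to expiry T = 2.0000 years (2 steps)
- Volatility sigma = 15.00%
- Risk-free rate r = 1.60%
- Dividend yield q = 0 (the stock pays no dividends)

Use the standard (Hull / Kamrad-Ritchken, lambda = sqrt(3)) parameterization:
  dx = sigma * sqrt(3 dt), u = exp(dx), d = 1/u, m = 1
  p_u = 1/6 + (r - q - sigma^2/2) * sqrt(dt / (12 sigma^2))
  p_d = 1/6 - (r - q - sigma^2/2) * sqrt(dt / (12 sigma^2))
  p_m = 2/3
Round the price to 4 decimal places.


dt = T/N = 1.000000; dx = sigma*sqrt(3*dt) = 0.259808
u = exp(dx) = 1.296681; d = 1/u = 0.771200
p_u = 0.175808, p_m = 0.666667, p_d = 0.157525
Discount per step: exp(-r*dt) = 0.984127
Stock lattice S(k, j) with j the centered position index:
  k=0: S(0,+0) = 26.8200
  k=1: S(1,-1) = 20.6836; S(1,+0) = 26.8200; S(1,+1) = 34.7770
  k=2: S(2,-2) = 15.9512; S(2,-1) = 20.6836; S(2,+0) = 26.8200; S(2,+1) = 34.7770; S(2,+2) = 45.0946
Terminal payoffs V(N, j) = max(K - S_T, 0):
  V(2,-2) = 15.248823; V(2,-1) = 10.516418; V(2,+0) = 4.380000; V(2,+1) = 0.000000; V(2,+2) = 0.000000
Backward induction: V(k, j) = exp(-r*dt) * [p_u * V(k+1, j+1) + p_m * V(k+1, j) + p_d * V(k+1, j-1)]
  V(1,-1) = exp(-r*dt) * [p_u*4.380000 + p_m*10.516418 + p_d*15.248823] = 10.021427
  V(1,+0) = exp(-r*dt) * [p_u*0.000000 + p_m*4.380000 + p_d*10.516418] = 4.503959
  V(1,+1) = exp(-r*dt) * [p_u*0.000000 + p_m*0.000000 + p_d*4.380000] = 0.679009
  V(0,+0) = exp(-r*dt) * [p_u*0.679009 + p_m*4.503959 + p_d*10.021427] = 4.626031

Answer: Price = V(0,0) = 4.6260


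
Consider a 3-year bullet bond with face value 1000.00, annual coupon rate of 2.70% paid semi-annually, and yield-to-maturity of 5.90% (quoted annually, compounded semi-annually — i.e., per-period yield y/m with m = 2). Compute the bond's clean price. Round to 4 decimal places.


Answer: Price = 913.1811

Derivation:
Coupon per period c = face * coupon_rate / m = 13.500000
Periods per year m = 2; per-period yield y/m = 0.029500
Number of cashflows N = 6
Cashflows (t years, CF_t, discount factor 1/(1+y/m)^(m*t), PV):
  t = 0.5000: CF_t = 13.500000, DF = 0.971345, PV = 13.113162
  t = 1.0000: CF_t = 13.500000, DF = 0.943512, PV = 12.737408
  t = 1.5000: CF_t = 13.500000, DF = 0.916476, PV = 12.372422
  t = 2.0000: CF_t = 13.500000, DF = 0.890214, PV = 12.017894
  t = 2.5000: CF_t = 13.500000, DF = 0.864706, PV = 11.673525
  t = 3.0000: CF_t = 1013.500000, DF = 0.839928, PV = 851.266705
Price P = sum_t PV_t = 913.181115


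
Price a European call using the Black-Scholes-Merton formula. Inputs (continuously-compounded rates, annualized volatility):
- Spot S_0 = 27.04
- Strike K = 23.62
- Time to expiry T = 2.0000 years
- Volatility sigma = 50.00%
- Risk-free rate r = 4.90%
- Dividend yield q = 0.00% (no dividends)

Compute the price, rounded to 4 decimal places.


d1 = (ln(S/K) + (r - q + 0.5*sigma^2) * T) / (sigma * sqrt(T)) = 0.68338114
d2 = d1 - sigma * sqrt(T) = -0.02372564
exp(-rT) = 0.90664890; exp(-qT) = 1.00000000
C = S_0 * exp(-qT) * N(d1) - K * exp(-rT) * N(d2)
N(d1) = 0.75281698; N(d2) = 0.49053573
C = 27.0400 * 1.00000000 * 0.75281698 - 23.6200 * 0.90664890 * 0.49053573 = 9.8513

Answer: Price = 9.8513


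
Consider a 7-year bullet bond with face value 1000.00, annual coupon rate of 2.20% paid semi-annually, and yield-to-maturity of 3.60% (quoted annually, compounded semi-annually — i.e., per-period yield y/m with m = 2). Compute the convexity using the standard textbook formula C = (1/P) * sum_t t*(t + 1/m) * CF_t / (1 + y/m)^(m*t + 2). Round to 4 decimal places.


Coupon per period c = face * coupon_rate / m = 11.000000
Periods per year m = 2; per-period yield y/m = 0.018000
Number of cashflows N = 14
Cashflows (t years, CF_t, discount factor 1/(1+y/m)^(m*t), PV):
  t = 0.5000: CF_t = 11.000000, DF = 0.982318, PV = 10.805501
  t = 1.0000: CF_t = 11.000000, DF = 0.964949, PV = 10.614441
  t = 1.5000: CF_t = 11.000000, DF = 0.947887, PV = 10.426759
  t = 2.0000: CF_t = 11.000000, DF = 0.931127, PV = 10.242396
  t = 2.5000: CF_t = 11.000000, DF = 0.914663, PV = 10.061293
  t = 3.0000: CF_t = 11.000000, DF = 0.898490, PV = 9.883392
  t = 3.5000: CF_t = 11.000000, DF = 0.882603, PV = 9.708636
  t = 4.0000: CF_t = 11.000000, DF = 0.866997, PV = 9.536971
  t = 4.5000: CF_t = 11.000000, DF = 0.851667, PV = 9.368341
  t = 5.0000: CF_t = 11.000000, DF = 0.836608, PV = 9.202692
  t = 5.5000: CF_t = 11.000000, DF = 0.821816, PV = 9.039973
  t = 6.0000: CF_t = 11.000000, DF = 0.807285, PV = 8.880131
  t = 6.5000: CF_t = 11.000000, DF = 0.793010, PV = 8.723114
  t = 7.0000: CF_t = 1011.000000, DF = 0.778989, PV = 787.557485
Price P = sum_t PV_t = 914.051126
Convexity numerator sum_t t*(t + 1/m) * CF_t / (1+y/m)^(m*t + 2):
  t = 0.5000: term = 5.213380
  t = 1.0000: term = 15.363594
  t = 1.5000: term = 30.183879
  t = 2.0000: term = 49.416960
  t = 2.5000: term = 72.814773
  t = 3.0000: term = 100.138195
  t = 3.5000: term = 131.156772
  t = 4.0000: term = 165.648463
  t = 4.5000: term = 203.399390
  t = 5.0000: term = 244.203589
  t = 5.5000: term = 287.862777
  t = 6.0000: term = 334.186114
  t = 6.5000: term = 382.989980
  t = 7.0000: term = 39897.530094
Convexity = (1/P) * sum = 41920.107960 / 914.051126 = 45.861885

Answer: Convexity = 45.8619


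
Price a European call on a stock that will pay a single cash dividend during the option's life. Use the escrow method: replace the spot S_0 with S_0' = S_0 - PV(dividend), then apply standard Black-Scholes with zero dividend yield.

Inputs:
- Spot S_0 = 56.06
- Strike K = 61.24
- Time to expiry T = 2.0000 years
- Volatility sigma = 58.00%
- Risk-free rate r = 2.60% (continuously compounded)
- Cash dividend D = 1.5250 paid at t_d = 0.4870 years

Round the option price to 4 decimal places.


Answer: Price = 16.1934

Derivation:
PV(D) = D * exp(-r * t_d) = 1.5250 * 0.98741783 = 1.50581218
S_0' = S_0 - PV(D) = 56.0600 - 1.50581218 = 54.55418782
d1 = (ln(S_0'/K) + (r + sigma^2/2)*T) / (sigma*sqrt(T)) = 0.33257659
d2 = d1 - sigma*sqrt(T) = -0.48766728
exp(-rT) = 0.94932887
N(d1) = 0.63027304; N(d2) = 0.31289277
C = S_0' * N(d1) - K * exp(-rT) * N(d2) = 54.55418782 * 0.63027304 - 61.2400 * 0.94932887 * 0.31289277 = 16.1934


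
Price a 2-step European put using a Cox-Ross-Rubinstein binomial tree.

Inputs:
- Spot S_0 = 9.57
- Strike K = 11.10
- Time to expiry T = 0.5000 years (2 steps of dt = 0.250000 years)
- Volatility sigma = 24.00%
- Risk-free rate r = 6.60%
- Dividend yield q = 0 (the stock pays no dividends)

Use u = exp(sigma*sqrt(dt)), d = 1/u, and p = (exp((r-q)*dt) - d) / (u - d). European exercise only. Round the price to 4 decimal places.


Answer: Price = V(0,0) = 1.4695

Derivation:
dt = T/N = 0.250000
u = exp(sigma*sqrt(dt)) = 1.127497; d = 1/u = 0.886920
p = (exp((r-q)*dt) - d) / (u - d) = 0.539190
Discount per step: exp(-r*dt) = 0.983635
Stock lattice S(k, i) with i counting down-moves:
  k=0: S(0,0) = 9.5700
  k=1: S(1,0) = 10.7901; S(1,1) = 8.4878
  k=2: S(2,0) = 12.1659; S(2,1) = 9.5700; S(2,2) = 7.5280
Terminal payoffs V(N, i) = max(K - S_T, 0):
  V(2,0) = 0.000000; V(2,1) = 1.530000; V(2,2) = 3.571971
Backward induction: V(k, i) = exp(-r*dt) * [p * V(k+1, i) + (1-p) * V(k+1, i+1)].
  V(1,0) = exp(-r*dt) * [p*0.000000 + (1-p)*1.530000] = 0.693501
  V(1,1) = exp(-r*dt) * [p*1.530000 + (1-p)*3.571971] = 2.430524
  V(0,0) = exp(-r*dt) * [p*0.693501 + (1-p)*2.430524] = 1.469491


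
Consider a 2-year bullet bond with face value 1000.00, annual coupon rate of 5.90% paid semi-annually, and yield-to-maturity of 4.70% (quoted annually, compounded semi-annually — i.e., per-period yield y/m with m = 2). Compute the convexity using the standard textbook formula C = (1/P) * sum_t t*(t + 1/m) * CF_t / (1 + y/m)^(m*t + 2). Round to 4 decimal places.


Answer: Convexity = 4.5086

Derivation:
Coupon per period c = face * coupon_rate / m = 29.500000
Periods per year m = 2; per-period yield y/m = 0.023500
Number of cashflows N = 4
Cashflows (t years, CF_t, discount factor 1/(1+y/m)^(m*t), PV):
  t = 0.5000: CF_t = 29.500000, DF = 0.977040, PV = 28.822667
  t = 1.0000: CF_t = 29.500000, DF = 0.954606, PV = 28.160886
  t = 1.5000: CF_t = 29.500000, DF = 0.932688, PV = 27.514300
  t = 2.0000: CF_t = 1029.500000, DF = 0.911273, PV = 938.155789
Price P = sum_t PV_t = 1022.653644
Convexity numerator sum_t t*(t + 1/m) * CF_t / (1+y/m)^(m*t + 2):
  t = 0.5000: term = 13.757150
  t = 1.0000: term = 40.323840
  t = 1.5000: term = 78.795975
  t = 2.0000: term = 4477.847236
Convexity = (1/P) * sum = 4610.724202 / 1022.653644 = 4.508588


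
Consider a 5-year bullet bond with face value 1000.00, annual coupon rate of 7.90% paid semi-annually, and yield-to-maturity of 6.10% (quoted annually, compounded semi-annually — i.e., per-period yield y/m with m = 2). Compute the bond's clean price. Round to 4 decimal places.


Coupon per period c = face * coupon_rate / m = 39.500000
Periods per year m = 2; per-period yield y/m = 0.030500
Number of cashflows N = 10
Cashflows (t years, CF_t, discount factor 1/(1+y/m)^(m*t), PV):
  t = 0.5000: CF_t = 39.500000, DF = 0.970403, PV = 38.330907
  t = 1.0000: CF_t = 39.500000, DF = 0.941681, PV = 37.196417
  t = 1.5000: CF_t = 39.500000, DF = 0.913810, PV = 36.095504
  t = 2.0000: CF_t = 39.500000, DF = 0.886764, PV = 35.027175
  t = 2.5000: CF_t = 39.500000, DF = 0.860518, PV = 33.990466
  t = 3.0000: CF_t = 39.500000, DF = 0.835049, PV = 32.984440
  t = 3.5000: CF_t = 39.500000, DF = 0.810334, PV = 32.008190
  t = 4.0000: CF_t = 39.500000, DF = 0.786350, PV = 31.060835
  t = 4.5000: CF_t = 39.500000, DF = 0.763076, PV = 30.141519
  t = 5.0000: CF_t = 1039.500000, DF = 0.740491, PV = 769.740845
Price P = sum_t PV_t = 1076.576298

Answer: Price = 1076.5763


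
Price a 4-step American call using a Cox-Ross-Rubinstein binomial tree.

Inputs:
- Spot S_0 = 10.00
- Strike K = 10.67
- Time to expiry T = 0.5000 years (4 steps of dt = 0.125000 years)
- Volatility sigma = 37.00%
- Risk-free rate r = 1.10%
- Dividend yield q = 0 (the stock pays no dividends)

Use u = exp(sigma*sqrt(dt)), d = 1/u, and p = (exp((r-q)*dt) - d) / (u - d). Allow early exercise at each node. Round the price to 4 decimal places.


dt = T/N = 0.125000
u = exp(sigma*sqrt(dt)) = 1.139757; d = 1/u = 0.877380
p = (exp((r-q)*dt) - d) / (u - d) = 0.472587
Discount per step: exp(-r*dt) = 0.998626
Stock lattice S(k, i) with i counting down-moves:
  k=0: S(0,0) = 10.0000
  k=1: S(1,0) = 11.3976; S(1,1) = 8.7738
  k=2: S(2,0) = 12.9905; S(2,1) = 10.0000; S(2,2) = 7.6980
  k=3: S(3,0) = 14.8060; S(3,1) = 11.3976; S(3,2) = 8.7738; S(3,3) = 6.7540
  k=4: S(4,0) = 16.8752; S(4,1) = 12.9905; S(4,2) = 10.0000; S(4,3) = 7.6980; S(4,4) = 5.9259
Terminal payoffs V(N, i) = max(S_T - K, 0):
  V(4,0) = 6.205184; V(4,1) = 2.320452; V(4,2) = 0.000000; V(4,3) = 0.000000; V(4,4) = 0.000000
Backward induction: V(k, i) = exp(-r*dt) * [p * V(k+1, i) + (1-p) * V(k+1, i+1)]; then take max(V_cont, immediate exercise) for American.
  V(3,0) = exp(-r*dt) * [p*6.205184 + (1-p)*2.320452] = 4.150615; exercise = 4.135953; V(3,0) = max -> 4.150615
  V(3,1) = exp(-r*dt) * [p*2.320452 + (1-p)*0.000000] = 1.095109; exercise = 0.727566; V(3,1) = max -> 1.095109
  V(3,2) = exp(-r*dt) * [p*0.000000 + (1-p)*0.000000] = 0.000000; exercise = 0.000000; V(3,2) = max -> 0.000000
  V(3,3) = exp(-r*dt) * [p*0.000000 + (1-p)*0.000000] = 0.000000; exercise = 0.000000; V(3,3) = max -> 0.000000
  V(2,0) = exp(-r*dt) * [p*4.150615 + (1-p)*1.095109] = 2.535612; exercise = 2.320452; V(2,0) = max -> 2.535612
  V(2,1) = exp(-r*dt) * [p*1.095109 + (1-p)*0.000000] = 0.516823; exercise = 0.000000; V(2,1) = max -> 0.516823
  V(2,2) = exp(-r*dt) * [p*0.000000 + (1-p)*0.000000] = 0.000000; exercise = 0.000000; V(2,2) = max -> 0.000000
  V(1,0) = exp(-r*dt) * [p*2.535612 + (1-p)*0.516823] = 1.468856; exercise = 0.727566; V(1,0) = max -> 1.468856
  V(1,1) = exp(-r*dt) * [p*0.516823 + (1-p)*0.000000] = 0.243908; exercise = 0.000000; V(1,1) = max -> 0.243908
  V(0,0) = exp(-r*dt) * [p*1.468856 + (1-p)*0.243908] = 0.821672; exercise = 0.000000; V(0,0) = max -> 0.821672

Answer: Price = V(0,0) = 0.8217


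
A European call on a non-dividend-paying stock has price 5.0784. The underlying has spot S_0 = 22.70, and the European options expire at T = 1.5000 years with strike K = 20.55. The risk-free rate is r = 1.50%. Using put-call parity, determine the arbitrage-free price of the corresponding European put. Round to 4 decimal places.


Answer: Put price = 2.4712

Derivation:
Put-call parity: C - P = S_0 * exp(-qT) - K * exp(-rT).
S_0 * exp(-qT) = 22.7000 * 1.00000000 = 22.70000000
K * exp(-rT) = 20.5500 * 0.97775124 = 20.09278792
P = C - S*exp(-qT) + K*exp(-rT)
P = 5.0784 - 22.70000000 + 20.09278792 = 2.4712


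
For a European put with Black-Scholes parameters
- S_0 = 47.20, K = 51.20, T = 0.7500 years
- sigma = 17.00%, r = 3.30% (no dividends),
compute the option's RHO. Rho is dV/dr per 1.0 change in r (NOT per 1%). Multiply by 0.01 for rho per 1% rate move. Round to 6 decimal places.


d1 = -0.3108055780; d2 = -0.4580298967
phi(d1) = 0.3801312896; exp(-qT) = 1.0000000000; exp(-rT) = 0.9755537700
N(-d2) = 0.6765345188
Rho = -K*T*exp(-rT)*N(-d2) = -51.2000 * 0.7500 * 0.9755537700 * 0.6765345188 = -25.343839

Answer: Rho = -25.343839


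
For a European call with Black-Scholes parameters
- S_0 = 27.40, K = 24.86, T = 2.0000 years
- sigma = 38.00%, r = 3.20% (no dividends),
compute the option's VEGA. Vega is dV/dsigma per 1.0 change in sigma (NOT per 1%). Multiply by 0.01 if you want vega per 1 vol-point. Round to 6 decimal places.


Answer: Vega = 13.149736

Derivation:
d1 = 0.5688170284; d2 = 0.0314158747
phi(d1) = 0.3393528223; exp(-qT) = 1.0000000000; exp(-rT) = 0.9380049995
Vega = S * exp(-qT) * phi(d1) * sqrt(T) = 27.4000 * 1.0000000000 * 0.3393528223 * 1.4142135624 = 13.149736


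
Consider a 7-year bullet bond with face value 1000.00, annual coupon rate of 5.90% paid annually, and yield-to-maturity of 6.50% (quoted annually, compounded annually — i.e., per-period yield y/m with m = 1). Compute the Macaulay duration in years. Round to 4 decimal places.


Answer: Macaulay duration = 5.9122 years

Derivation:
Coupon per period c = face * coupon_rate / m = 59.000000
Periods per year m = 1; per-period yield y/m = 0.065000
Number of cashflows N = 7
Cashflows (t years, CF_t, discount factor 1/(1+y/m)^(m*t), PV):
  t = 1.0000: CF_t = 59.000000, DF = 0.938967, PV = 55.399061
  t = 2.0000: CF_t = 59.000000, DF = 0.881659, PV = 52.017898
  t = 3.0000: CF_t = 59.000000, DF = 0.827849, PV = 48.843096
  t = 4.0000: CF_t = 59.000000, DF = 0.777323, PV = 45.862062
  t = 5.0000: CF_t = 59.000000, DF = 0.729881, PV = 43.062969
  t = 6.0000: CF_t = 59.000000, DF = 0.685334, PV = 40.434713
  t = 7.0000: CF_t = 1059.000000, DF = 0.643506, PV = 681.473082
Price P = sum_t PV_t = 967.092881
Macaulay numerator sum_t t * PV_t:
  t * PV_t at t = 1.0000: 55.399061
  t * PV_t at t = 2.0000: 104.035795
  t * PV_t at t = 3.0000: 146.529289
  t * PV_t at t = 4.0000: 183.448249
  t * PV_t at t = 5.0000: 215.314847
  t * PV_t at t = 6.0000: 242.608278
  t * PV_t at t = 7.0000: 4770.311571
Macaulay duration D = (sum_t t * PV_t) / P = 5717.647090 / 967.092881 = 5.912201


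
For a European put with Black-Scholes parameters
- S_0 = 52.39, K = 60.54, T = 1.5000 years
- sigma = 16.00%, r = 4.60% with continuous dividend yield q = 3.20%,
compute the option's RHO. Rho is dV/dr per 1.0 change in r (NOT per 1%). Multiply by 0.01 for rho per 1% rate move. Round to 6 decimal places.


Answer: Rho = -64.998630

Derivation:
d1 = -0.5327056915; d2 = -0.7286648709
phi(d1) = 0.3461696833; exp(-qT) = 0.9531337871; exp(-rT) = 0.9333266801
N(-d2) = 0.7668966569
Rho = -K*T*exp(-rT)*N(-d2) = -60.5400 * 1.5000 * 0.9333266801 * 0.7668966569 = -64.998630


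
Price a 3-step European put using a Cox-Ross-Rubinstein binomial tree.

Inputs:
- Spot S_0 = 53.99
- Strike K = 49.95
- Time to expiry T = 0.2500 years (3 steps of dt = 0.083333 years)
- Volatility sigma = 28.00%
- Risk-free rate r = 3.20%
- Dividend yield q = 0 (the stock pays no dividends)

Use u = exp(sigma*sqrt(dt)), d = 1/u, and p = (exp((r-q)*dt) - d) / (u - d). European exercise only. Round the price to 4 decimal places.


Answer: Price = V(0,0) = 1.0187

Derivation:
dt = T/N = 0.083333
u = exp(sigma*sqrt(dt)) = 1.084186; d = 1/u = 0.922351
p = (exp((r-q)*dt) - d) / (u - d) = 0.496303
Discount per step: exp(-r*dt) = 0.997337
Stock lattice S(k, i) with i counting down-moves:
  k=0: S(0,0) = 53.9900
  k=1: S(1,0) = 58.5352; S(1,1) = 49.7978
  k=2: S(2,0) = 63.4630; S(2,1) = 53.9900; S(2,2) = 45.9310
  k=3: S(3,0) = 68.8057; S(3,1) = 58.5352; S(3,2) = 49.7978; S(3,3) = 42.3645
Terminal payoffs V(N, i) = max(K - S_T, 0):
  V(3,0) = 0.000000; V(3,1) = 0.000000; V(3,2) = 0.152250; V(3,3) = 7.585458
Backward induction: V(k, i) = exp(-r*dt) * [p * V(k+1, i) + (1-p) * V(k+1, i+1)].
  V(2,0) = exp(-r*dt) * [p*0.000000 + (1-p)*0.000000] = 0.000000
  V(2,1) = exp(-r*dt) * [p*0.000000 + (1-p)*0.152250] = 0.076483
  V(2,2) = exp(-r*dt) * [p*0.152250 + (1-p)*7.585458] = 3.885955
  V(1,0) = exp(-r*dt) * [p*0.000000 + (1-p)*0.076483] = 0.038422
  V(1,1) = exp(-r*dt) * [p*0.076483 + (1-p)*3.885955] = 1.989987
  V(0,0) = exp(-r*dt) * [p*0.038422 + (1-p)*1.989987] = 1.018698


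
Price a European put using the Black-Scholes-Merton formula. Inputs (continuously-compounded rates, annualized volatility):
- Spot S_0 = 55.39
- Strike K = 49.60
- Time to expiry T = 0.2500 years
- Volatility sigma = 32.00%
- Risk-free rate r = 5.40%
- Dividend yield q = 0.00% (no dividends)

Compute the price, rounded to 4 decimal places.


d1 = (ln(S/K) + (r - q + 0.5*sigma^2) * T) / (sigma * sqrt(T)) = 0.85442649
d2 = d1 - sigma * sqrt(T) = 0.69442649
exp(-rT) = 0.98659072; exp(-qT) = 1.00000000
P = K * exp(-rT) * N(-d2) - S_0 * exp(-qT) * N(-d1)
N(-d1) = 0.19643436; N(-d2) = 0.24370739
P = 49.6000 * 0.98659072 * 0.24370739 - 55.3900 * 1.00000000 * 0.19643436 = 1.0453

Answer: Price = 1.0453


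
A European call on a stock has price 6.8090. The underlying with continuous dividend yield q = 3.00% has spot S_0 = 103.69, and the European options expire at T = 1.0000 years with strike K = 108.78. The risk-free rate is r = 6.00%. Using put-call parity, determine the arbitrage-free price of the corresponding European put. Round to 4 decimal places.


Put-call parity: C - P = S_0 * exp(-qT) - K * exp(-rT).
S_0 * exp(-qT) = 103.6900 * 0.97044553 = 100.62549737
K * exp(-rT) = 108.7800 * 0.94176453 = 102.44514596
P = C - S*exp(-qT) + K*exp(-rT)
P = 6.8090 - 100.62549737 + 102.44514596 = 8.6286

Answer: Put price = 8.6286


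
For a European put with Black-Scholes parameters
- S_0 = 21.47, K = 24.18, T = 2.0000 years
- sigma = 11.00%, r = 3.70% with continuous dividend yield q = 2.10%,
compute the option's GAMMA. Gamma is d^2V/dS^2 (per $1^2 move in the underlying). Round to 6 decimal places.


Answer: Gamma = 0.102039

Derivation:
d1 = -0.4806348353; d2 = -0.6361983272
phi(d1) = 0.3554241352; exp(-qT) = 0.9588697806; exp(-rT) = 0.9286716938
Gamma = exp(-qT) * phi(d1) / (S * sigma * sqrt(T)) = 0.9588697806 * 0.3554241352 / (21.4700 * 0.1100 * 1.4142135624) = 0.102039


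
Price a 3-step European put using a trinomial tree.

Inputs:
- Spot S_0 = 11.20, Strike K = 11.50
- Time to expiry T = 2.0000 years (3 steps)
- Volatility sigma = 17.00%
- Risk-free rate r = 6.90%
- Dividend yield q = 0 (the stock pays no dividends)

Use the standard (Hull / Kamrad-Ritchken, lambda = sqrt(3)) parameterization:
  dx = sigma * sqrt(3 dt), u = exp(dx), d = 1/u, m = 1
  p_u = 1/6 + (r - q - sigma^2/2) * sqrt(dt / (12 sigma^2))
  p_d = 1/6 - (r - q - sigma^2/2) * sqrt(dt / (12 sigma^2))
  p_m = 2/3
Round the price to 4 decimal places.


Answer: Price = V(0,0) = 0.4694

Derivation:
dt = T/N = 0.666667; dx = sigma*sqrt(3*dt) = 0.240416
u = exp(dx) = 1.271778; d = 1/u = 0.786300
p_u = 0.242299, p_m = 0.666667, p_d = 0.091034
Discount per step: exp(-r*dt) = 0.955042
Stock lattice S(k, j) with j the centered position index:
  k=0: S(0,+0) = 11.2000
  k=1: S(1,-1) = 8.8066; S(1,+0) = 11.2000; S(1,+1) = 14.2439
  k=2: S(2,-2) = 6.9246; S(2,-1) = 8.8066; S(2,+0) = 11.2000; S(2,+1) = 14.2439; S(2,+2) = 18.1151
  k=3: S(3,-3) = 5.4448; S(3,-2) = 6.9246; S(3,-1) = 8.8066; S(3,+0) = 11.2000; S(3,+1) = 14.2439; S(3,+2) = 18.1151; S(3,+3) = 23.0384
Terminal payoffs V(N, j) = max(K - S_T, 0):
  V(3,-3) = 6.055179; V(3,-2) = 4.575394; V(3,-1) = 2.693435; V(3,+0) = 0.300000; V(3,+1) = 0.000000; V(3,+2) = 0.000000; V(3,+3) = 0.000000
Backward induction: V(k, j) = exp(-r*dt) * [p_u * V(k+1, j+1) + p_m * V(k+1, j) + p_d * V(k+1, j-1)]
  V(2,-2) = exp(-r*dt) * [p_u*2.693435 + p_m*4.575394 + p_d*6.055179] = 4.062851
  V(2,-1) = exp(-r*dt) * [p_u*0.300000 + p_m*2.693435 + p_d*4.575394] = 2.182108
  V(2,+0) = exp(-r*dt) * [p_u*0.000000 + p_m*0.300000 + p_d*2.693435] = 0.425179
  V(2,+1) = exp(-r*dt) * [p_u*0.000000 + p_m*0.000000 + p_d*0.300000] = 0.026082
  V(2,+2) = exp(-r*dt) * [p_u*0.000000 + p_m*0.000000 + p_d*0.000000] = 0.000000
  V(1,-1) = exp(-r*dt) * [p_u*0.425179 + p_m*2.182108 + p_d*4.062851] = 1.840955
  V(1,+0) = exp(-r*dt) * [p_u*0.026082 + p_m*0.425179 + p_d*2.182108] = 0.466460
  V(1,+1) = exp(-r*dt) * [p_u*0.000000 + p_m*0.026082 + p_d*0.425179] = 0.053572
  V(0,+0) = exp(-r*dt) * [p_u*0.053572 + p_m*0.466460 + p_d*1.840955] = 0.469444
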